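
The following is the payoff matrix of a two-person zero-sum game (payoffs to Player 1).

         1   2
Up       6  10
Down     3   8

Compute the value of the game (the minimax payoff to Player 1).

6

Row minima: Up → 6, Down → 3; maximin = 6.
Column maxima: 1 → 6, 2 → 10; minimax = 6.
Since maximin = minimax = 6, there is a saddle point and the value is 6.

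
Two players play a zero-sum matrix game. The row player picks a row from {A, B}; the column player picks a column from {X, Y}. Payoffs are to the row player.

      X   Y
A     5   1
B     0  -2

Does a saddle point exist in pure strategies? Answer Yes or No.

Row minima: A → 1, B → -2; maximin = 1.
Column maxima: X → 5, Y → 1; minimax = 1.
maximin = minimax = 1, so a saddle point exists.

Yes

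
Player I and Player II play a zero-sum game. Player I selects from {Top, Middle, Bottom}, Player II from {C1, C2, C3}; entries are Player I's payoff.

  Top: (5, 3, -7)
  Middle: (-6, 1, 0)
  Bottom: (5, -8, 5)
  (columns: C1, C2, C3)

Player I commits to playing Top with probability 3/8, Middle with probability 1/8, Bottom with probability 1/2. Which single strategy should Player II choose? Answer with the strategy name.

C2

If Player II plays C1, Player I's expected payoff is (3/8)·5 + (1/8)·(-6) + (1/2)·5 = 29/8.
If Player II plays C2, Player I's expected payoff is (3/8)·3 + (1/8)·1 + (1/2)·(-8) = -11/4.
If Player II plays C3, Player I's expected payoff is (3/8)·(-7) + (1/8)·0 + (1/2)·5 = -1/8.
Player II minimizes Player I's payoff; the smallest is -11/4, so the best response is C2.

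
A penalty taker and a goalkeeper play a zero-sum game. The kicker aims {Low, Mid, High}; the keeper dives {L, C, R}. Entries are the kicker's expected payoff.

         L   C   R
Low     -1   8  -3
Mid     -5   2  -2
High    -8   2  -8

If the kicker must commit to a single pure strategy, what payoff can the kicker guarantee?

Row minima: Low → -3, Mid → -5, High → -8.
The best of these is -3.

-3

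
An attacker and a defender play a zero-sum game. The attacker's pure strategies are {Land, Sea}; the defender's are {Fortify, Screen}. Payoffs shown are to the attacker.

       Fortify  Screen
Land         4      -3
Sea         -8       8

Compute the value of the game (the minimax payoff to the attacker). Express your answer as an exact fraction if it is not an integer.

8/23

Row minima: Land → -3, Sea → -8; maximin = -3.
Column maxima: Fortify → 4, Screen → 8; minimax = 4.
-3 ≠ 4, so there is no saddle point; optimal play is mixed.
Let the attacker play Land with probability p. Expected payoff against Fortify: 4p + (-8)(1−p) = 12p − 8; against Screen: (-3)p + 8(1−p) = −11p + 8.
Setting these equal: 12p − 8 = −11p + 8 ⇒ 23p = 16 ⇒ p = 16/23, and the value is (12)·(16/23) − 8 = 8/23.
For the defender: with q = P(Fortify), equating Land's and Sea's payoffs gives 7q − 3 = −16q + 8 ⇒ q = 11/23.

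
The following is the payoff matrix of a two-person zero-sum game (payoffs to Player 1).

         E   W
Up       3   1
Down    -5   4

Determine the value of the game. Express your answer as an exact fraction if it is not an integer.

Row minima: Up → 1, Down → -5; maximin = 1.
Column maxima: E → 3, W → 4; minimax = 3.
1 ≠ 3, so there is no saddle point; optimal play is mixed.
Let Player 1 play Up with probability p. Expected payoff against E: 3p + (-5)(1−p) = 8p − 5; against W: 1p + 4(1−p) = −3p + 4.
Setting these equal: 8p − 5 = −3p + 4 ⇒ 11p = 9 ⇒ p = 9/11, and the value is (8)·(9/11) − 5 = 17/11.
For Player 2: with q = P(E), equating Up's and Down's payoffs gives 2q + 1 = −9q + 4 ⇒ q = 3/11.

17/11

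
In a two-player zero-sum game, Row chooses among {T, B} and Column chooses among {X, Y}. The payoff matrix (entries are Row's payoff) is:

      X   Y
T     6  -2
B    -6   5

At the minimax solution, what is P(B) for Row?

8/19

Row minima: T → -2, B → -6; maximin = -2.
Column maxima: X → 6, Y → 5; minimax = 5.
-2 ≠ 5, so there is no saddle point; optimal play is mixed.
Let Row play T with probability p. Expected payoff against X: 6p + (-6)(1−p) = 12p − 6; against Y: (-2)p + 5(1−p) = −7p + 5.
Setting these equal: 12p − 6 = −7p + 5 ⇒ 19p = 11 ⇒ p = 11/19, and the value is (12)·(11/19) − 6 = 18/19.
For Column: with q = P(X), equating T's and B's payoffs gives 8q − 2 = −11q + 5 ⇒ q = 7/19.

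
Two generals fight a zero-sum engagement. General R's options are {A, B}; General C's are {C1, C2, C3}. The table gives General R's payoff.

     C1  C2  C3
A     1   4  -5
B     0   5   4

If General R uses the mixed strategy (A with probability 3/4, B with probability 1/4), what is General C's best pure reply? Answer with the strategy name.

If General C plays C1, General R's expected payoff is (3/4)·1 + (1/4)·0 = 3/4.
If General C plays C2, General R's expected payoff is (3/4)·4 + (1/4)·5 = 17/4.
If General C plays C3, General R's expected payoff is (3/4)·(-5) + (1/4)·4 = -11/4.
General C minimizes General R's payoff; the smallest is -11/4, so the best response is C3.

C3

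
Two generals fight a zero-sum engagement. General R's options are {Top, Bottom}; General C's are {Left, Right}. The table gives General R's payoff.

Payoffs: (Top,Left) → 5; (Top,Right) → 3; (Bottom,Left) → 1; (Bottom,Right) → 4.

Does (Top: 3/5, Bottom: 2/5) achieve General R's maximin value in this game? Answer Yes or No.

Against Left this mix gives (3/5)·5 + (2/5)·1 = 17/5.
Against Right this mix gives (3/5)·3 + (2/5)·4 = 17/5.
All of General C's active replies (Left, Right) yield 17/5, and no column does worse for General R. The mix makes General C indifferent and guarantees 17/5, so it is optimal.

Yes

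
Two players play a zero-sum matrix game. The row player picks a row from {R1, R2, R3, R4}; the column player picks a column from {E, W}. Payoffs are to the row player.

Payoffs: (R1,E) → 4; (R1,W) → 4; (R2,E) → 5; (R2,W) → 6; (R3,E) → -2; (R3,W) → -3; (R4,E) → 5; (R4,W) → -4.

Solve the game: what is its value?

Row minima: R1 → 4, R2 → 5, R3 → -3, R4 → -4; maximin = 5.
Column maxima: E → 5, W → 6; minimax = 5.
Since maximin = minimax = 5, there is a saddle point and the value is 5.

5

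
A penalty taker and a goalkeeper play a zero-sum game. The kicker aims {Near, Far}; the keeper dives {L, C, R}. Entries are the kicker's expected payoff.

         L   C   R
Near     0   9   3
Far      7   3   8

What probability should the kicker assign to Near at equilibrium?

Row minima: Near → 0, Far → 3; maximin = 3.
Column maxima: L → 7, C → 9, R → 8; minimax = 7.
3 ≠ 7, so there is no saddle point; optimal play is mixed.
R is strictly dominated by L (it gives the kicker strictly more in every row), so the keeper never plays it.
On the remaining 2×2 (Near, Far vs L, C):
Let the kicker play Near with probability p. Expected payoff against L: 0p + 7(1−p) = −7p + 7; against C: 9p + 3(1−p) = 6p + 3.
Setting these equal: −7p + 7 = 6p + 3 ⇒ −13p = -4 ⇒ p = 4/13, and the value is (-7)·(4/13) + 7 = 63/13.
For the keeper: with q = P(L), equating Near's and Far's payoffs gives −9q + 9 = 4q + 3 ⇒ q = 6/13.

4/13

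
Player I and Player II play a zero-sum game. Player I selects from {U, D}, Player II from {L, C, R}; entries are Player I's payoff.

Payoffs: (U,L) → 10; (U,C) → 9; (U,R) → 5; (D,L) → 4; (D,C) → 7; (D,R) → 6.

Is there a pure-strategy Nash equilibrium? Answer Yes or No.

Row minima: U → 5, D → 4; maximin = 5.
Column maxima: L → 10, C → 9, R → 6; minimax = 6.
5 ≠ 6, so no pure-strategy equilibrium exists.

No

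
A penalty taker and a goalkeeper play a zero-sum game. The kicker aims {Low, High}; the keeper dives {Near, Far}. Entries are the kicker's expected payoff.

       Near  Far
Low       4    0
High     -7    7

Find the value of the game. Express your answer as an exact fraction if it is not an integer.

14/9

Row minima: Low → 0, High → -7; maximin = 0.
Column maxima: Near → 4, Far → 7; minimax = 4.
0 ≠ 4, so there is no saddle point; optimal play is mixed.
Let the kicker play Low with probability p. Expected payoff against Near: 4p + (-7)(1−p) = 11p − 7; against Far: 0p + 7(1−p) = −7p + 7.
Setting these equal: 11p − 7 = −7p + 7 ⇒ 18p = 14 ⇒ p = 7/9, and the value is (11)·(7/9) − 7 = 14/9.
For the keeper: with q = P(Near), equating Low's and High's payoffs gives 4q = −14q + 7 ⇒ q = 7/18.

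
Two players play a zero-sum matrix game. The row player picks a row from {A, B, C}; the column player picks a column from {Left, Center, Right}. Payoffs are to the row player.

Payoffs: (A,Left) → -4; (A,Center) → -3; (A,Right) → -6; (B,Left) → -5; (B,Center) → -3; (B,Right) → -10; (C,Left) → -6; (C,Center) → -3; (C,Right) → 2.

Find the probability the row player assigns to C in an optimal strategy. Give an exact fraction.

Row minima: A → -6, B → -10, C → -6; maximin = -6.
Column maxima: Left → -4, Center → -3, Right → 2; minimax = -4.
-6 ≠ -4, so there is no saddle point; optimal play is mixed.
Center is strictly dominated by Left (it gives the row player strictly more in every row), so the column player never plays it.
With Center eliminated, B is strictly dominated by A (A gives the row player strictly more in every remaining column), so the row player never plays it.
On the remaining 2×2 (A, C vs Left, Right):
Let the row player play A with probability p. Expected payoff against Left: (-4)p + (-6)(1−p) = 2p − 6; against Right: (-6)p + 2(1−p) = −8p + 2.
Setting these equal: 2p − 6 = −8p + 2 ⇒ 10p = 8 ⇒ p = 4/5, and the value is (2)·(4/5) − 6 = -22/5.
For the column player: with q = P(Left), equating A's and C's payoffs gives 2q − 6 = −8q + 2 ⇒ q = 4/5.

1/5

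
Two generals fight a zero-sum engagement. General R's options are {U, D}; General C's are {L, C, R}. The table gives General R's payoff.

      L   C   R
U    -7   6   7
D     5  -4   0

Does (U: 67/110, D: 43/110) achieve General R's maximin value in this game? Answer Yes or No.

No

Against L this mix gives (67/110)·(-7) + (43/110)·5 = -127/55.
Against C this mix gives (67/110)·6 + (43/110)·(-4) = 23/11.
Against R this mix gives (67/110)·7 + (43/110)·0 = 469/110.
General C will play L, holding General R to -127/55. Shifting weight toward the row that does better against L would raise this floor (the equalizing mix achieves 1/11 against both L and C), so the proposed strategy is not optimal.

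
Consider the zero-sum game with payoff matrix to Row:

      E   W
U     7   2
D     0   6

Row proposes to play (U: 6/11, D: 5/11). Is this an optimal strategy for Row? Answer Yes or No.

Yes

Against E this mix gives (6/11)·7 + (5/11)·0 = 42/11.
Against W this mix gives (6/11)·2 + (5/11)·6 = 42/11.
All of Column's active replies (E, W) yield 42/11, and no column does worse for Row. The mix makes Column indifferent and guarantees 42/11, so it is optimal.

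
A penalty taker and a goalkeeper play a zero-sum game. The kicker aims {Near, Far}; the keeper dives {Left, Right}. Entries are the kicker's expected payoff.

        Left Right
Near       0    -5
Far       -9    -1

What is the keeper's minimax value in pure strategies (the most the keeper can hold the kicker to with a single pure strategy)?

Column maxima: Left → 0, Right → -1.
The smallest of these is -1.

-1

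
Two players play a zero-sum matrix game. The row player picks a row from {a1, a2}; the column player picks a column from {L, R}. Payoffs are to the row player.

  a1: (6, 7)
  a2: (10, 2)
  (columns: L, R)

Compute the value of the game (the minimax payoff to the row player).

58/9

Row minima: a1 → 6, a2 → 2; maximin = 6.
Column maxima: L → 10, R → 7; minimax = 7.
6 ≠ 7, so there is no saddle point; optimal play is mixed.
Let the row player play a1 with probability p. Expected payoff against L: 6p + 10(1−p) = −4p + 10; against R: 7p + 2(1−p) = 5p + 2.
Setting these equal: −4p + 10 = 5p + 2 ⇒ −9p = -8 ⇒ p = 8/9, and the value is (-4)·(8/9) + 10 = 58/9.
For the column player: with q = P(L), equating a1's and a2's payoffs gives −q + 7 = 8q + 2 ⇒ q = 5/9.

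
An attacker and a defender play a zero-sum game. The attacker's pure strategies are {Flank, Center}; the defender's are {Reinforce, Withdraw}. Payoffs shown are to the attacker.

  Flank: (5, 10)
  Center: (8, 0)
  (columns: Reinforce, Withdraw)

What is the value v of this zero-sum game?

80/13

Row minima: Flank → 5, Center → 0; maximin = 5.
Column maxima: Reinforce → 8, Withdraw → 10; minimax = 8.
5 ≠ 8, so there is no saddle point; optimal play is mixed.
Let the attacker play Flank with probability p. Expected payoff against Reinforce: 5p + 8(1−p) = −3p + 8; against Withdraw: 10p + 0(1−p) = 10p.
Setting these equal: −3p + 8 = 10p ⇒ −13p = -8 ⇒ p = 8/13, and the value is (-3)·(8/13) + 8 = 80/13.
For the defender: with q = P(Reinforce), equating Flank's and Center's payoffs gives −5q + 10 = 8q ⇒ q = 10/13.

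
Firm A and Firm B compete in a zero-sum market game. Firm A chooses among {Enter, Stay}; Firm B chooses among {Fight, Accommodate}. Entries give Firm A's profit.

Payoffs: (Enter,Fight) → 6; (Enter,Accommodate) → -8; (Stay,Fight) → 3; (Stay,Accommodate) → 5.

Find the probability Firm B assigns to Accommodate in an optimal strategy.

3/16

Row minima: Enter → -8, Stay → 3; maximin = 3.
Column maxima: Fight → 6, Accommodate → 5; minimax = 5.
3 ≠ 5, so there is no saddle point; optimal play is mixed.
Let Firm A play Enter with probability p. Expected payoff against Fight: 6p + 3(1−p) = 3p + 3; against Accommodate: (-8)p + 5(1−p) = −13p + 5.
Setting these equal: 3p + 3 = −13p + 5 ⇒ 16p = 2 ⇒ p = 1/8, and the value is (3)·(1/8) + 3 = 27/8.
For Firm B: with q = P(Fight), equating Enter's and Stay's payoffs gives 14q − 8 = −2q + 5 ⇒ q = 13/16.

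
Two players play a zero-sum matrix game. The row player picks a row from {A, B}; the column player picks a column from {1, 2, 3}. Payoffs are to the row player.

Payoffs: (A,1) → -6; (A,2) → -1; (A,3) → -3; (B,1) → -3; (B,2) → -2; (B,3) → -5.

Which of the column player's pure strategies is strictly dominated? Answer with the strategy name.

2

1 holds the row player's payoff strictly below 2 in every row: -6 < -1, -3 < -2.
So 2 is strictly dominated for the column player.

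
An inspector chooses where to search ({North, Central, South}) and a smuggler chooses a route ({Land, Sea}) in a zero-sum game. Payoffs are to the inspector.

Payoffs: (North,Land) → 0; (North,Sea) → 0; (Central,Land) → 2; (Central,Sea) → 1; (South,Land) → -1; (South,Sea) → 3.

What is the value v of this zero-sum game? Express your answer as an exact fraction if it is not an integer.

7/5

Row minima: North → 0, Central → 1, South → -1; maximin = 1.
Column maxima: Land → 2, Sea → 3; minimax = 2.
1 ≠ 2, so there is no saddle point; optimal play is mixed.
North is strictly dominated by Central, so the inspector never plays it.
On the remaining 2×2 (Central, South vs Land, Sea):
Let the inspector play Central with probability p. Expected payoff against Land: 2p + (-1)(1−p) = 3p − 1; against Sea: 1p + 3(1−p) = −2p + 3.
Setting these equal: 3p − 1 = −2p + 3 ⇒ 5p = 4 ⇒ p = 4/5, and the value is (3)·(4/5) − 1 = 7/5.
For the smuggler: with q = P(Land), equating Central's and South's payoffs gives q + 1 = −4q + 3 ⇒ q = 2/5.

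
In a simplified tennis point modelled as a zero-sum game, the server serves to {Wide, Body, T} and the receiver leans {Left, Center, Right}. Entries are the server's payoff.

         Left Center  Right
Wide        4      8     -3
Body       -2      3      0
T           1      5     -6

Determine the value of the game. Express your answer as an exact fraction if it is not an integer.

-2/3

Row minima: Wide → -3, Body → -2, T → -6; maximin = -2.
Column maxima: Left → 4, Center → 8, Right → 0; minimax = 0.
-2 ≠ 0, so there is no saddle point; optimal play is mixed.
T is strictly dominated by Wide, so the server never plays it.
Center is strictly dominated by Left (it gives the server strictly more in every row), so the receiver never plays it.
On the remaining 2×2 (Wide, Body vs Left, Right):
Let the server play Wide with probability p. Expected payoff against Left: 4p + (-2)(1−p) = 6p − 2; against Right: (-3)p + 0(1−p) = −3p.
Setting these equal: 6p − 2 = −3p ⇒ 9p = 2 ⇒ p = 2/9, and the value is (6)·(2/9) − 2 = -2/3.
For the receiver: with q = P(Left), equating Wide's and Body's payoffs gives 7q − 3 = −2q ⇒ q = 1/3.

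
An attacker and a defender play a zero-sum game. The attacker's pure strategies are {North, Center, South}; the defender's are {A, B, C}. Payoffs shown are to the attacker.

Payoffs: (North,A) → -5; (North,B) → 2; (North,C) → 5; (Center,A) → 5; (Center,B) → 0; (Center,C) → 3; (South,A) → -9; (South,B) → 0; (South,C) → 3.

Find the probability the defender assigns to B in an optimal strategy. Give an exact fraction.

Row minima: North → -5, Center → 0, South → -9; maximin = 0.
Column maxima: A → 5, B → 2, C → 5; minimax = 2.
0 ≠ 2, so there is no saddle point; optimal play is mixed.
South is strictly dominated by North, so the attacker never plays it.
C is strictly dominated by B (it gives the attacker strictly more in every row), so the defender never plays it.
On the remaining 2×2 (North, Center vs A, B):
Let the attacker play North with probability p. Expected payoff against A: (-5)p + 5(1−p) = −10p + 5; against B: 2p + 0(1−p) = 2p.
Setting these equal: −10p + 5 = 2p ⇒ −12p = -5 ⇒ p = 5/12, and the value is (-10)·(5/12) + 5 = 5/6.
For the defender: with q = P(A), equating North's and Center's payoffs gives −7q + 2 = 5q ⇒ q = 1/6.

5/6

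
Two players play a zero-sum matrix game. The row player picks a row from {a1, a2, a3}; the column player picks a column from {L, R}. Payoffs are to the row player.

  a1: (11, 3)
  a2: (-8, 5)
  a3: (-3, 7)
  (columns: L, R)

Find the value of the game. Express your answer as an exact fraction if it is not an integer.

Row minima: a1 → 3, a2 → -8, a3 → -3; maximin = 3.
Column maxima: L → 11, R → 7; minimax = 7.
3 ≠ 7, so there is no saddle point; optimal play is mixed.
a2 is strictly dominated by a3, so the row player never plays it.
On the remaining 2×2 (a1, a3 vs L, R):
Let the row player play a1 with probability p. Expected payoff against L: 11p + (-3)(1−p) = 14p − 3; against R: 3p + 7(1−p) = −4p + 7.
Setting these equal: 14p − 3 = −4p + 7 ⇒ 18p = 10 ⇒ p = 5/9, and the value is (14)·(5/9) − 3 = 43/9.
For the column player: with q = P(L), equating a1's and a3's payoffs gives 8q + 3 = −10q + 7 ⇒ q = 2/9.

43/9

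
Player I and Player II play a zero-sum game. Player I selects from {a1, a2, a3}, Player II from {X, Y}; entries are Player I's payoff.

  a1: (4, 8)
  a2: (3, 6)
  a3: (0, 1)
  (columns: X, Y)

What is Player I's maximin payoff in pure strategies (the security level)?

Row minima: a1 → 4, a2 → 3, a3 → 0.
The best of these is 4.

4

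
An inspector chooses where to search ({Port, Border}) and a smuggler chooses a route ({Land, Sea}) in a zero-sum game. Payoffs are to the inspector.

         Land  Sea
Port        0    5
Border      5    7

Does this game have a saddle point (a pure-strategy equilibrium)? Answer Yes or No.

Row minima: Port → 0, Border → 5; maximin = 5.
Column maxima: Land → 5, Sea → 7; minimax = 5.
maximin = minimax = 5, so a saddle point exists.

Yes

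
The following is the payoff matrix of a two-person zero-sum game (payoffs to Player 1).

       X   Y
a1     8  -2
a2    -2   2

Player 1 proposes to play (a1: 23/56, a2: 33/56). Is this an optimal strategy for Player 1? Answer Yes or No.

No

Against X this mix gives (23/56)·8 + (33/56)·(-2) = 59/28.
Against Y this mix gives (23/56)·(-2) + (33/56)·2 = 5/14.
Player 2 will play Y, holding Player 1 to 5/14. Shifting weight toward the row that does better against Y would raise this floor (the equalizing mix achieves 6/7 against both Y and X), so the proposed strategy is not optimal.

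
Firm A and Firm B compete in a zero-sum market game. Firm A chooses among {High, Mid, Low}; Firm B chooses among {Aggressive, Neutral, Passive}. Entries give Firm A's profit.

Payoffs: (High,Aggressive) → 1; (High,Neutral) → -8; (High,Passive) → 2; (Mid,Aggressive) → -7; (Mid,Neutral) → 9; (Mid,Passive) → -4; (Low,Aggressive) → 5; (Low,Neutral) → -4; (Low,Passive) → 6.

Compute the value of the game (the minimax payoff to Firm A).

17/25

Row minima: High → -8, Mid → -7, Low → -4; maximin = -4.
Column maxima: Aggressive → 5, Neutral → 9, Passive → 6; minimax = 5.
-4 ≠ 5, so there is no saddle point; optimal play is mixed.
High is strictly dominated by Low, so Firm A never plays it.
Passive is strictly dominated by Aggressive (it gives Firm A strictly more in every row), so Firm B never plays it.
On the remaining 2×2 (Mid, Low vs Aggressive, Neutral):
Let Firm A play Mid with probability p. Expected payoff against Aggressive: (-7)p + 5(1−p) = −12p + 5; against Neutral: 9p + (-4)(1−p) = 13p − 4.
Setting these equal: −12p + 5 = 13p − 4 ⇒ −25p = -9 ⇒ p = 9/25, and the value is (-12)·(9/25) + 5 = 17/25.
For Firm B: with q = P(Aggressive), equating Mid's and Low's payoffs gives −16q + 9 = 9q − 4 ⇒ q = 13/25.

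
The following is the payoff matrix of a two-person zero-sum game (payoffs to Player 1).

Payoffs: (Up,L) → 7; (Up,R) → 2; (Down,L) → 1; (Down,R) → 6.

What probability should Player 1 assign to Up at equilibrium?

1/2

Row minima: Up → 2, Down → 1; maximin = 2.
Column maxima: L → 7, R → 6; minimax = 6.
2 ≠ 6, so there is no saddle point; optimal play is mixed.
Let Player 1 play Up with probability p. Expected payoff against L: 7p + 1(1−p) = 6p + 1; against R: 2p + 6(1−p) = −4p + 6.
Setting these equal: 6p + 1 = −4p + 6 ⇒ 10p = 5 ⇒ p = 1/2, and the value is (6)·(1/2) + 1 = 4.
For Player 2: with q = P(L), equating Up's and Down's payoffs gives 5q + 2 = −5q + 6 ⇒ q = 2/5.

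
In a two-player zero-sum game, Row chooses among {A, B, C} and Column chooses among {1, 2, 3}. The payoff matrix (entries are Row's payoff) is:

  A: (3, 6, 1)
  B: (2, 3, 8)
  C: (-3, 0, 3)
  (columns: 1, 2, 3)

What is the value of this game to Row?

11/4

Row minima: A → 1, B → 2, C → -3; maximin = 2.
Column maxima: 1 → 3, 2 → 6, 3 → 8; minimax = 3.
2 ≠ 3, so there is no saddle point; optimal play is mixed.
C is strictly dominated by B, so Row never plays it.
2 is strictly dominated by 1 (it gives Row strictly more in every row), so Column never plays it.
On the remaining 2×2 (A, B vs 1, 3):
Let Row play A with probability p. Expected payoff against 1: 3p + 2(1−p) = p + 2; against 3: 1p + 8(1−p) = −7p + 8.
Setting these equal: p + 2 = −7p + 8 ⇒ 8p = 6 ⇒ p = 3/4, and the value is (1)·(3/4) + 2 = 11/4.
For Column: with q = P(1), equating A's and B's payoffs gives 2q + 1 = −6q + 8 ⇒ q = 7/8.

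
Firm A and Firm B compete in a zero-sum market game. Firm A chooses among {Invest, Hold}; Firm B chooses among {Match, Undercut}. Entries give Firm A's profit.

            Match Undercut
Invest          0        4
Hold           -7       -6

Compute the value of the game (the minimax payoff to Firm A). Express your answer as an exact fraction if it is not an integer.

0

Row minima: Invest → 0, Hold → -7; maximin = 0.
Column maxima: Match → 0, Undercut → 4; minimax = 0.
Since maximin = minimax = 0, there is a saddle point and the value is 0.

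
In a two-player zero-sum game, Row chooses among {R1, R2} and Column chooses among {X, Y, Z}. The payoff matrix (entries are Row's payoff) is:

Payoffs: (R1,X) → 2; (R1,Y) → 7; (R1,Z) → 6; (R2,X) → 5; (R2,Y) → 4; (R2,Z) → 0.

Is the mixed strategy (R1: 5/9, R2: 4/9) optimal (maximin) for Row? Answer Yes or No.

Yes

Against X this mix gives (5/9)·2 + (4/9)·5 = 10/3.
Against Y this mix gives (5/9)·7 + (4/9)·4 = 17/3.
Against Z this mix gives (5/9)·6 + (4/9)·0 = 10/3.
All of Column's active replies (X, Z) yield 10/3, and no column does worse for Row. The mix makes Column indifferent and guarantees 10/3, so it is optimal.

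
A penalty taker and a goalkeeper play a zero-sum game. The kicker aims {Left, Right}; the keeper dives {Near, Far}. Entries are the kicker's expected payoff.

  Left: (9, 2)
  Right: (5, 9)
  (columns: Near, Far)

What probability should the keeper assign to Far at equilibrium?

Row minima: Left → 2, Right → 5; maximin = 5.
Column maxima: Near → 9, Far → 9; minimax = 9.
5 ≠ 9, so there is no saddle point; optimal play is mixed.
Let the kicker play Left with probability p. Expected payoff against Near: 9p + 5(1−p) = 4p + 5; against Far: 2p + 9(1−p) = −7p + 9.
Setting these equal: 4p + 5 = −7p + 9 ⇒ 11p = 4 ⇒ p = 4/11, and the value is (4)·(4/11) + 5 = 71/11.
For the keeper: with q = P(Near), equating Left's and Right's payoffs gives 7q + 2 = −4q + 9 ⇒ q = 7/11.

4/11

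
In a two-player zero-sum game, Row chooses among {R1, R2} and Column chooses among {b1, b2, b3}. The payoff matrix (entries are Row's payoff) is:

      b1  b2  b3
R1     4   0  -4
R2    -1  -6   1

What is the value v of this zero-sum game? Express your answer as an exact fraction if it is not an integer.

Row minima: R1 → -4, R2 → -6; maximin = -4.
Column maxima: b1 → 4, b2 → 0, b3 → 1; minimax = 0.
-4 ≠ 0, so there is no saddle point; optimal play is mixed.
b1 is strictly dominated by b2 (it gives Row strictly more in every row), so Column never plays it.
On the remaining 2×2 (R1, R2 vs b2, b3):
Let Row play R1 with probability p. Expected payoff against b2: 0p + (-6)(1−p) = 6p − 6; against b3: (-4)p + 1(1−p) = −5p + 1.
Setting these equal: 6p − 6 = −5p + 1 ⇒ 11p = 7 ⇒ p = 7/11, and the value is (6)·(7/11) − 6 = -24/11.
For Column: with q = P(b2), equating R1's and R2's payoffs gives 4q − 4 = −7q + 1 ⇒ q = 5/11.

-24/11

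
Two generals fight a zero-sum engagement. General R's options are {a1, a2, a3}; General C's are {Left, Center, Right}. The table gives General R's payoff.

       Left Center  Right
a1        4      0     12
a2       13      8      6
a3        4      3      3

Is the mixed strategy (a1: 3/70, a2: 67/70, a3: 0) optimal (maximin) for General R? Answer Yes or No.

Against Left this mix gives (3/70)·4 + (67/70)·13 = 883/70.
Against Center this mix gives (3/70)·0 + (67/70)·8 = 268/35.
Against Right this mix gives (3/70)·12 + (67/70)·6 = 219/35.
General C will play Right, holding General R to 219/35. Shifting weight toward the row that does better against Right would raise this floor (the equalizing mix achieves 48/7 against both Right and Center), so the proposed strategy is not optimal.

No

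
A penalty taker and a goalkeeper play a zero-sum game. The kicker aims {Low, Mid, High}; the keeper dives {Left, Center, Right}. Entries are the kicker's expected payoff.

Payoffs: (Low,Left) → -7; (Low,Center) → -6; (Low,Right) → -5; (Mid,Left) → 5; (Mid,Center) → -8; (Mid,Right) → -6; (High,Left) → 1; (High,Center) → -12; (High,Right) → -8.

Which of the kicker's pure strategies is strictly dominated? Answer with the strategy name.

High

Mid gives a strictly higher payoff than High against every column: 5 > 1, -8 > -12, -6 > -8.
So High is strictly dominated and the kicker never plays it.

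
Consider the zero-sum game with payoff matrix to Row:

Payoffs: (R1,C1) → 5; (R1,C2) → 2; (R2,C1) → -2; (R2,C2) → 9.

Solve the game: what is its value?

7/2

Row minima: R1 → 2, R2 → -2; maximin = 2.
Column maxima: C1 → 5, C2 → 9; minimax = 5.
2 ≠ 5, so there is no saddle point; optimal play is mixed.
Let Row play R1 with probability p. Expected payoff against C1: 5p + (-2)(1−p) = 7p − 2; against C2: 2p + 9(1−p) = −7p + 9.
Setting these equal: 7p − 2 = −7p + 9 ⇒ 14p = 11 ⇒ p = 11/14, and the value is (7)·(11/14) − 2 = 7/2.
For Column: with q = P(C1), equating R1's and R2's payoffs gives 3q + 2 = −11q + 9 ⇒ q = 1/2.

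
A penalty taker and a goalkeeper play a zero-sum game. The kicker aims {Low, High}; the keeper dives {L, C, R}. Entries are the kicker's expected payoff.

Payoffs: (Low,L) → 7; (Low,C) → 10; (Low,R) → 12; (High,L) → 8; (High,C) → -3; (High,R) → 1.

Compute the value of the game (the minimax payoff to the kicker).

Row minima: Low → 7, High → -3; maximin = 7.
Column maxima: L → 8, C → 10, R → 12; minimax = 8.
7 ≠ 8, so there is no saddle point; optimal play is mixed.
R is strictly dominated by C (it gives the kicker strictly more in every row), so the keeper never plays it.
On the remaining 2×2 (Low, High vs L, C):
Let the kicker play Low with probability p. Expected payoff against L: 7p + 8(1−p) = −p + 8; against C: 10p + (-3)(1−p) = 13p − 3.
Setting these equal: −p + 8 = 13p − 3 ⇒ −14p = -11 ⇒ p = 11/14, and the value is (-1)·(11/14) + 8 = 101/14.
For the keeper: with q = P(L), equating Low's and High's payoffs gives −3q + 10 = 11q − 3 ⇒ q = 13/14.

101/14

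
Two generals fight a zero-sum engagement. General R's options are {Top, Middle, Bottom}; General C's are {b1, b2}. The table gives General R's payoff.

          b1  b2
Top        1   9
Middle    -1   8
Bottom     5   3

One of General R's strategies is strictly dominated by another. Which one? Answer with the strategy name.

Middle

Top gives a strictly higher payoff than Middle against every column: 1 > -1, 9 > 8.
So Middle is strictly dominated and General R never plays it.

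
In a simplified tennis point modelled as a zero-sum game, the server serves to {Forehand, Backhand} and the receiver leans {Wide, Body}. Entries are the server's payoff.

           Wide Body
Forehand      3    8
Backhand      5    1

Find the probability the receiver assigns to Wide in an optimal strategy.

Row minima: Forehand → 3, Backhand → 1; maximin = 3.
Column maxima: Wide → 5, Body → 8; minimax = 5.
3 ≠ 5, so there is no saddle point; optimal play is mixed.
Let the server play Forehand with probability p. Expected payoff against Wide: 3p + 5(1−p) = −2p + 5; against Body: 8p + 1(1−p) = 7p + 1.
Setting these equal: −2p + 5 = 7p + 1 ⇒ −9p = -4 ⇒ p = 4/9, and the value is (-2)·(4/9) + 5 = 37/9.
For the receiver: with q = P(Wide), equating Forehand's and Backhand's payoffs gives −5q + 8 = 4q + 1 ⇒ q = 7/9.

7/9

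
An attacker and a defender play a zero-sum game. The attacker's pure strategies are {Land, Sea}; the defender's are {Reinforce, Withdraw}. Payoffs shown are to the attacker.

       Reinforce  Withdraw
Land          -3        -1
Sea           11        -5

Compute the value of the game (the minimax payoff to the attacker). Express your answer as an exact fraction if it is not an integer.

Row minima: Land → -3, Sea → -5; maximin = -3.
Column maxima: Reinforce → 11, Withdraw → -1; minimax = -1.
-3 ≠ -1, so there is no saddle point; optimal play is mixed.
Let the attacker play Land with probability p. Expected payoff against Reinforce: (-3)p + 11(1−p) = −14p + 11; against Withdraw: (-1)p + (-5)(1−p) = 4p − 5.
Setting these equal: −14p + 11 = 4p − 5 ⇒ −18p = -16 ⇒ p = 8/9, and the value is (-14)·(8/9) + 11 = -13/9.
For the defender: with q = P(Reinforce), equating Land's and Sea's payoffs gives −2q − 1 = 16q − 5 ⇒ q = 2/9.

-13/9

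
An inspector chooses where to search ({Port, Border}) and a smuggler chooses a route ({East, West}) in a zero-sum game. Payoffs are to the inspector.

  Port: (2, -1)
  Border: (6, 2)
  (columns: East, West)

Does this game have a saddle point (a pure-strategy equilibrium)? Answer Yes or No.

Row minima: Port → -1, Border → 2; maximin = 2.
Column maxima: East → 6, West → 2; minimax = 2.
maximin = minimax = 2, so a saddle point exists.

Yes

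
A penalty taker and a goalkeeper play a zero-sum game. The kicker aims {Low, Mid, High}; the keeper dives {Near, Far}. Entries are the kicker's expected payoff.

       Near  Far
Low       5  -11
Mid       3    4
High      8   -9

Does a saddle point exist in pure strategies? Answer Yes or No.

No

Row minima: Low → -11, Mid → 3, High → -9; maximin = 3.
Column maxima: Near → 8, Far → 4; minimax = 4.
3 ≠ 4, so no pure-strategy equilibrium exists.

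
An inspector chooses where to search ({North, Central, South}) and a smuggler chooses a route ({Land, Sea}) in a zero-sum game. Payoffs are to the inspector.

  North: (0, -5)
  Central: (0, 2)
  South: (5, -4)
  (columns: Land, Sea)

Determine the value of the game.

Row minima: North → -5, Central → 0, South → -4; maximin = 0.
Column maxima: Land → 5, Sea → 2; minimax = 2.
0 ≠ 2, so there is no saddle point; optimal play is mixed.
North is strictly dominated by South, so the inspector never plays it.
On the remaining 2×2 (Central, South vs Land, Sea):
Let the inspector play Central with probability p. Expected payoff against Land: 0p + 5(1−p) = −5p + 5; against Sea: 2p + (-4)(1−p) = 6p − 4.
Setting these equal: −5p + 5 = 6p − 4 ⇒ −11p = -9 ⇒ p = 9/11, and the value is (-5)·(9/11) + 5 = 10/11.
For the smuggler: with q = P(Land), equating Central's and South's payoffs gives −2q + 2 = 9q − 4 ⇒ q = 6/11.

10/11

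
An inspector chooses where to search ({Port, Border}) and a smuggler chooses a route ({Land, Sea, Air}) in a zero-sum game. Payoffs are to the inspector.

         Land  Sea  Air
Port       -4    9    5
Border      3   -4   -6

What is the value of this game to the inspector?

-1/2

Row minima: Port → -4, Border → -6; maximin = -4.
Column maxima: Land → 3, Sea → 9, Air → 5; minimax = 3.
-4 ≠ 3, so there is no saddle point; optimal play is mixed.
Sea is strictly dominated by Air (it gives the inspector strictly more in every row), so the smuggler never plays it.
On the remaining 2×2 (Port, Border vs Land, Air):
Let the inspector play Port with probability p. Expected payoff against Land: (-4)p + 3(1−p) = −7p + 3; against Air: 5p + (-6)(1−p) = 11p − 6.
Setting these equal: −7p + 3 = 11p − 6 ⇒ −18p = -9 ⇒ p = 1/2, and the value is (-7)·(1/2) + 3 = -1/2.
For the smuggler: with q = P(Land), equating Port's and Border's payoffs gives −9q + 5 = 9q − 6 ⇒ q = 11/18.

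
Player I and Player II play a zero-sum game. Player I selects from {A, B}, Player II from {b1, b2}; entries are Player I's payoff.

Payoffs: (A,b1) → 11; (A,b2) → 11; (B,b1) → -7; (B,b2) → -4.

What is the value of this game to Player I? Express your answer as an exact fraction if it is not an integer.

11

Row minima: A → 11, B → -7; maximin = 11.
Column maxima: b1 → 11, b2 → 11; minimax = 11.
Since maximin = minimax = 11, there is a saddle point and the value is 11.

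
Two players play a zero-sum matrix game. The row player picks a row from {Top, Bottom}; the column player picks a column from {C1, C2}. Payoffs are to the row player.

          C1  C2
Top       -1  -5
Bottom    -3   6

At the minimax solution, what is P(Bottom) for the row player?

Row minima: Top → -5, Bottom → -3; maximin = -3.
Column maxima: C1 → -1, C2 → 6; minimax = -1.
-3 ≠ -1, so there is no saddle point; optimal play is mixed.
Let the row player play Top with probability p. Expected payoff against C1: (-1)p + (-3)(1−p) = 2p − 3; against C2: (-5)p + 6(1−p) = −11p + 6.
Setting these equal: 2p − 3 = −11p + 6 ⇒ 13p = 9 ⇒ p = 9/13, and the value is (2)·(9/13) − 3 = -21/13.
For the column player: with q = P(C1), equating Top's and Bottom's payoffs gives 4q − 5 = −9q + 6 ⇒ q = 11/13.

4/13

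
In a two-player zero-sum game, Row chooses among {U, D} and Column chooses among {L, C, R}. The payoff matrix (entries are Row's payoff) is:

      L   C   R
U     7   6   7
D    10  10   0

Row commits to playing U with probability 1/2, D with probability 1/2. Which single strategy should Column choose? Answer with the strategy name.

R

If Column plays L, Row's expected payoff is (1/2)·7 + (1/2)·10 = 17/2.
If Column plays C, Row's expected payoff is (1/2)·6 + (1/2)·10 = 8.
If Column plays R, Row's expected payoff is (1/2)·7 + (1/2)·0 = 7/2.
Column minimizes Row's payoff; the smallest is 7/2, so the best response is R.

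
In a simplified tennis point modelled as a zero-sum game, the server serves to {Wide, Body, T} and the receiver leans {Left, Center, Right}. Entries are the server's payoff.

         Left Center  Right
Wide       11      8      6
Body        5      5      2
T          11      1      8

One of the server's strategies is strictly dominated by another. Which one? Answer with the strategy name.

Body

Wide gives a strictly higher payoff than Body against every column: 11 > 5, 8 > 5, 6 > 2.
So Body is strictly dominated and the server never plays it.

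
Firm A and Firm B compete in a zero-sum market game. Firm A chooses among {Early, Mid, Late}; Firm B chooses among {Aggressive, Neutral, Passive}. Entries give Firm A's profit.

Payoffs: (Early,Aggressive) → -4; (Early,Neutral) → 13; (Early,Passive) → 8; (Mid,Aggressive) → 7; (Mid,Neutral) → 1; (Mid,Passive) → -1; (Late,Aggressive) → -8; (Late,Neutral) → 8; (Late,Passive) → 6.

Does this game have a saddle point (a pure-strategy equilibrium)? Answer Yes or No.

Row minima: Early → -4, Mid → -1, Late → -8; maximin = -1.
Column maxima: Aggressive → 7, Neutral → 13, Passive → 8; minimax = 7.
-1 ≠ 7, so no pure-strategy equilibrium exists.

No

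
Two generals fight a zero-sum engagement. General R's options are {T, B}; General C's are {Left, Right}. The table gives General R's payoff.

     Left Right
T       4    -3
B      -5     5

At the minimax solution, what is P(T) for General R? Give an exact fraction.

Row minima: T → -3, B → -5; maximin = -3.
Column maxima: Left → 4, Right → 5; minimax = 4.
-3 ≠ 4, so there is no saddle point; optimal play is mixed.
Let General R play T with probability p. Expected payoff against Left: 4p + (-5)(1−p) = 9p − 5; against Right: (-3)p + 5(1−p) = −8p + 5.
Setting these equal: 9p − 5 = −8p + 5 ⇒ 17p = 10 ⇒ p = 10/17, and the value is (9)·(10/17) − 5 = 5/17.
For General C: with q = P(Left), equating T's and B's payoffs gives 7q − 3 = −10q + 5 ⇒ q = 8/17.

10/17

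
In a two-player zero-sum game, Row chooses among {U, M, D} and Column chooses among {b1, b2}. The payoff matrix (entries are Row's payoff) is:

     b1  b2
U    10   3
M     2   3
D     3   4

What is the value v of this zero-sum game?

31/8

Row minima: U → 3, M → 2, D → 3; maximin = 3.
Column maxima: b1 → 10, b2 → 4; minimax = 4.
3 ≠ 4, so there is no saddle point; optimal play is mixed.
M is strictly dominated by D, so Row never plays it.
On the remaining 2×2 (U, D vs b1, b2):
Let Row play U with probability p. Expected payoff against b1: 10p + 3(1−p) = 7p + 3; against b2: 3p + 4(1−p) = −p + 4.
Setting these equal: 7p + 3 = −p + 4 ⇒ 8p = 1 ⇒ p = 1/8, and the value is (7)·(1/8) + 3 = 31/8.
For Column: with q = P(b1), equating U's and D's payoffs gives 7q + 3 = −q + 4 ⇒ q = 1/8.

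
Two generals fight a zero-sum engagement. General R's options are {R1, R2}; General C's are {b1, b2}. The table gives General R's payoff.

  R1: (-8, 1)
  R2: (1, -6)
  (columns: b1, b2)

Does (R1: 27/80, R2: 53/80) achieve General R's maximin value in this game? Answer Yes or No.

No

Against b1 this mix gives (27/80)·(-8) + (53/80)·1 = -163/80.
Against b2 this mix gives (27/80)·1 + (53/80)·(-6) = -291/80.
General C will play b2, holding General R to -291/80. Shifting weight toward the row that does better against b2 would raise this floor (the equalizing mix achieves -47/16 against both b2 and b1), so the proposed strategy is not optimal.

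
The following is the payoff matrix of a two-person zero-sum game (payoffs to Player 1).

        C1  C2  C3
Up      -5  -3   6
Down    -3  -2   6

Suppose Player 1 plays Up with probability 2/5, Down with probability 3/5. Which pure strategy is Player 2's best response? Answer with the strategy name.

C1

If Player 2 plays C1, Player 1's expected payoff is (2/5)·(-5) + (3/5)·(-3) = -19/5.
If Player 2 plays C2, Player 1's expected payoff is (2/5)·(-3) + (3/5)·(-2) = -12/5.
If Player 2 plays C3, Player 1's expected payoff is (2/5)·6 + (3/5)·6 = 6.
Player 2 minimizes Player 1's payoff; the smallest is -19/5, so the best response is C1.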